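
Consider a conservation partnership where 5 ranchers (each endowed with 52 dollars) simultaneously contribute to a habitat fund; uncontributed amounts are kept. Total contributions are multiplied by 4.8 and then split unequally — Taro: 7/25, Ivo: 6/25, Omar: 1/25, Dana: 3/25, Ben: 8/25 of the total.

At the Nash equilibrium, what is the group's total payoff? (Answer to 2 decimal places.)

852.80 dollars

A player with share s gets back 4.8·s per unit contributed, so full contribution is dominant for anyone with s > 1/4.8 = 0.2083 and zero contribution is dominant for anyone below.
The shares above 0.2083 belong to Taro, Ivo and Ben, contributing 52 each; the remaining 2 contribute 0. Total contributed: 156.
The habitat fund pays out 4.8 × 156 = 748.80 in total (split across the unequal shares, but the aggregate is all that matters for the group sum).
The 2 free-riders keep 52 each, adding 104. Group total = 104 + 748.80 = 852.80.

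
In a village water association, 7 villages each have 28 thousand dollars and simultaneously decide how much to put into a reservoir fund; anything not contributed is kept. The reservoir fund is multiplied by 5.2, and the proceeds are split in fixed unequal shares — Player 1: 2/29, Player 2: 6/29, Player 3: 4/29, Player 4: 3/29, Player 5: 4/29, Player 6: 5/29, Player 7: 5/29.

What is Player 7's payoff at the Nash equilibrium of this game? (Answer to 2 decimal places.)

Each unit j contributes comes back to j as 5.2 × (j's share), so j prefers to contribute only if that share exceeds 1/5.2 = 0.1923; otherwise keeping the unit dominates.
The only share above 0.1923 is Player 2's 6/29, contributing 28; the remaining 6 contribute 0. Total contributed: 28.
Player 7 keeps 28 and receives 5.2 × 28 × 5/29 = 25.10 from the reservoir fund, for a payoff of 53.10.

53.10 thousand dollars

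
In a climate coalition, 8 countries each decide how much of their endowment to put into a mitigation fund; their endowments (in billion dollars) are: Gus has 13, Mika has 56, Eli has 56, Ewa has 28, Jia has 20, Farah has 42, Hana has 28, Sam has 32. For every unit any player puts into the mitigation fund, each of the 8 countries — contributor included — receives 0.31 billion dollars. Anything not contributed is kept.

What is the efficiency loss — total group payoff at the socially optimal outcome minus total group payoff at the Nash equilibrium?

407.00 billion dollars

The private return per contributed unit is 0.31 < 1 for everyone, so the Nash equilibrium is zero contribution and the group total is Σ E_j = 13 + 56 + 56 + 28 + 20 + 42 + 28 + 32 = 275.
Each contributed unit returns 2.480 to the group, so the social optimum is full contribution by everyone: group total = 2.480 × 275 = 682.00.
Efficiency loss = (2.480 − 1) × 275 = 407.00.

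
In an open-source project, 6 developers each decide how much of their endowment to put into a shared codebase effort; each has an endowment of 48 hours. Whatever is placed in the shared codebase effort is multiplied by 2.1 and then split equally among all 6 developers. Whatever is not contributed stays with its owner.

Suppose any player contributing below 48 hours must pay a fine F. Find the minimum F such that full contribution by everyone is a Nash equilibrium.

Given the others contribute fully, the best deviation is to contribute 0 (any partial contribution still incurs the fine and gives up units whose private return 0.3500 is below 1).
Deviating from 48 to 0 saves 48 hours but forfeits the deviator's share of the drop in the shared codebase effort: 2.1/6 × 48 = 16.80.
So the deviation gain is 48 − 16.80 = 31.20, and the fine must be at least 31.20 hours to wipe it out.

31.20 hours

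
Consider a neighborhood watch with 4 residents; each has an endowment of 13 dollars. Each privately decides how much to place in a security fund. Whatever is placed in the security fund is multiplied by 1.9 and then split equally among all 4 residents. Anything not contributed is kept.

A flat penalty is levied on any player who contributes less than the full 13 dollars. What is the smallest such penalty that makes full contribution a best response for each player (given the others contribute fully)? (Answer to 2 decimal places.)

6.83 dollars

Given the others contribute fully, the best deviation is to contribute 0 (any partial contribution still incurs the fine and gives up units whose private return 0.4750 is below 1).
Deviating from 13 to 0 saves 13 dollars but forfeits the deviator's share of the drop in the security fund: 1.9/4 × 13 = 6.17.
So the deviation gain is 13 − 6.17 = 6.83, and the fine must be at least 6.83 dollars to wipe it out.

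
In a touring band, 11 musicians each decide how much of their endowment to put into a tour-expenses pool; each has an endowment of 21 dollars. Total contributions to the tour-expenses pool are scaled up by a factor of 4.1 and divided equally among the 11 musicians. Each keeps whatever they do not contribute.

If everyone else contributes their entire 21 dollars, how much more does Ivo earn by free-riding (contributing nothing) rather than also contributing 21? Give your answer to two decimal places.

13.17 dollars

Switching from a contribution of 21 to 0 lets Ivo keep an extra 21 dollars, but lowers the tour-expenses pool by 21, which costs Ivo their own share of that drop: 4.1/11 × 21 = 7.83.
Net gain = 21 − 7.83 = 13.17. The private return per contributed unit (0.3727) is below 1, so free-riding is indeed the best response regardless of what the others do.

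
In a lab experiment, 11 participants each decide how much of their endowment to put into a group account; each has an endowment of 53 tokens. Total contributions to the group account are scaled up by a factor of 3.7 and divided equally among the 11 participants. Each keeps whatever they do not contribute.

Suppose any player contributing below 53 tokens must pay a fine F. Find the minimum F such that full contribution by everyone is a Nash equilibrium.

Given the others contribute fully, the best deviation is to contribute 0 (any partial contribution still incurs the fine and gives up units whose private return 0.3364 is below 1).
Deviating from 53 to 0 saves 53 tokens but forfeits the deviator's share of the drop in the group account: 3.7/11 × 53 = 17.83.
So the deviation gain is 53 − 17.83 = 35.17, and the fine must be at least 35.17 tokens to wipe it out.

35.17 tokens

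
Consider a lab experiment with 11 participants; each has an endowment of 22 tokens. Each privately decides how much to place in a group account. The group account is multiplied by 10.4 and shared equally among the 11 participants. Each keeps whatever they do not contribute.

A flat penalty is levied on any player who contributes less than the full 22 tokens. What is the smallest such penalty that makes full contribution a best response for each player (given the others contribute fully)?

Given the others contribute fully, the best deviation is to contribute 0 (any partial contribution still incurs the fine and gives up units whose private return 0.9455 is below 1).
Deviating from 22 to 0 saves 22 tokens but forfeits the deviator's share of the drop in the group account: 10.4/11 × 22 = 20.80.
So the deviation gain is 22 − 20.80 = 1.20, and the fine must be at least 1.20 tokens to wipe it out.

1.20 tokens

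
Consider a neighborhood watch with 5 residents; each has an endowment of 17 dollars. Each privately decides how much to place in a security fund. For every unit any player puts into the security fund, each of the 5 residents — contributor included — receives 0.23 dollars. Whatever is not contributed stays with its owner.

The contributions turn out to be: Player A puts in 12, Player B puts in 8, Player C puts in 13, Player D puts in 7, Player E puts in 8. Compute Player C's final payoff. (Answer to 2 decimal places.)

15.04 dollars

Total contributed: 12 + 8 + 13 + 7 + 8 = 48.
Each receives 0.23 × 48 = 11.04 from the security fund.
Player C keeps 17 − 13 = 4, so Player C's payoff is 4 + 11.04 = 15.04.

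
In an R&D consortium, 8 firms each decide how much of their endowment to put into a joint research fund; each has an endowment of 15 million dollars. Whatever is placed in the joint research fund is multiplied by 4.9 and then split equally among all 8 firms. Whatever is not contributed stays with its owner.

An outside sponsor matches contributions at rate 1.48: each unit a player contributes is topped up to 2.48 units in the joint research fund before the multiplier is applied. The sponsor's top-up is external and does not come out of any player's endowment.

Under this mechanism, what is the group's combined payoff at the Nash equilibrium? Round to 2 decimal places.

1458.24 million dollars

With the mechanism, a contributed unit returns 4.9 × 2.48 / 8 = 1.5190 per unit of net cost to the contributor — now above 1 — so contributing fully is weakly dominant for every player.
At the Nash equilibrium everyone contributes 15. Group total payoff = 4.9 × 2.48 × 120 = 1458.24.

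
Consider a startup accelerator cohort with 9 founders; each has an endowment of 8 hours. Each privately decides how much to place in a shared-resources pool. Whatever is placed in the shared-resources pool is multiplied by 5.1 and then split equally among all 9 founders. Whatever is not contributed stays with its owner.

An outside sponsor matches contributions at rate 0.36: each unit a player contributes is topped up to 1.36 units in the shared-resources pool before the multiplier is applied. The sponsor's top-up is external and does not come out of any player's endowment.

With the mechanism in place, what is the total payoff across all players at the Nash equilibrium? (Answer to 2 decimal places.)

Even with the mechanism, each unit contributed returns only 5.1 × 1.36 / 9 = 0.7707 per unit of net cost, so contributing nothing is still dominant.
At the Nash equilibrium no one contributes; group total payoff = 9 × 8 = 72.

72.00 hours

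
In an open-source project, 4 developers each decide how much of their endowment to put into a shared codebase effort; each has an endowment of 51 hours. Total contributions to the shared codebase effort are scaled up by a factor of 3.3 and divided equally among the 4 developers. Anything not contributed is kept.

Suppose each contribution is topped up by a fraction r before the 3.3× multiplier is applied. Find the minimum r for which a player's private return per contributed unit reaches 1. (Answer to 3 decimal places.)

0.212

With matching at rate r, one contributed unit becomes (1 + r) in the shared codebase effort and returns 3.3 × (1 + r) / 4 to the contributor.
Setting this equal to 1: 1 + r = 4/3.3 = 1.2121.
So the minimum matching rate is r = 1.2121 − 1 = 0.212.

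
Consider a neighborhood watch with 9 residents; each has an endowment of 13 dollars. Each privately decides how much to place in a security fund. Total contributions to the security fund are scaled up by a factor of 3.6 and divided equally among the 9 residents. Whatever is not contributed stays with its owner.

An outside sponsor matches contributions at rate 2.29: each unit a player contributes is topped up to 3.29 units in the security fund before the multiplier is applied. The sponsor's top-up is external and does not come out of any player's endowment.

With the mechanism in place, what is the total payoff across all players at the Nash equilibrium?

With the mechanism, a contributed unit returns 3.6 × 3.29 / 9 = 1.3160 per unit of net cost to the contributor — now above 1 — so contributing fully is weakly dominant for every player.
At the Nash equilibrium everyone contributes 13. Group total payoff = 3.6 × 3.29 × 117 = 1385.75.

1385.75 dollars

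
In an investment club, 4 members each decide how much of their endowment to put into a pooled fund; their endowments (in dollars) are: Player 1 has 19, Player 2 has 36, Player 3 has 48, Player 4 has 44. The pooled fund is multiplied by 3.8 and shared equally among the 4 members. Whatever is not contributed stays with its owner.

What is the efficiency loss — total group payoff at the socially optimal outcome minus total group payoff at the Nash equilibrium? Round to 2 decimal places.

The private return per contributed unit is 3.8/4 = 0.9500 < 1 for every player regardless of endowment, so the Nash equilibrium is zero contribution and the group total is Σ E_j = 19 + 36 + 48 + 44 = 147.
Each contributed unit returns 3.800 to the group, so the social optimum is full contribution by everyone: group total = 3.800 × 147 = 558.60.
Efficiency loss = (3.800 − 1) × 147 = 411.60.

411.60 dollars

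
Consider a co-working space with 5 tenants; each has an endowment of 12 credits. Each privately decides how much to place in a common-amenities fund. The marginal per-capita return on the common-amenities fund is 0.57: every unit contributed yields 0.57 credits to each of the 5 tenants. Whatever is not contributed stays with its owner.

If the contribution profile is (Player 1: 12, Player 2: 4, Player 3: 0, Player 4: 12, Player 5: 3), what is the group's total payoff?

117.35 credits

Total contributed: 12 + 4 + 0 + 12 + 3 = 31; total kept: 5 × 12 − 31 = 29.
The common-amenities fund pays out 0.57 × 5 × 31 = 88.35 in aggregate.
Group total = 29 + 88.35 = 117.35.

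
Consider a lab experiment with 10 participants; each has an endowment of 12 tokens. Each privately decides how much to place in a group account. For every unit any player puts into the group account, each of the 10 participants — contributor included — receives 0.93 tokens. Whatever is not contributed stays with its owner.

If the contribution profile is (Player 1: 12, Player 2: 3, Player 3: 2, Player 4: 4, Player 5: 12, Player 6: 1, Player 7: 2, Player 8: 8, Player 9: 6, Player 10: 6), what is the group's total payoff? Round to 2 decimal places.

Total contributed: 12 + 3 + 2 + 4 + 12 + 1 + 2 + 8 + 6 + 6 = 56; total kept: 10 × 12 − 56 = 64.
The group account pays out 0.93 × 10 × 56 = 520.80 in aggregate.
Group total = 64 + 520.80 = 584.80.

584.80 tokens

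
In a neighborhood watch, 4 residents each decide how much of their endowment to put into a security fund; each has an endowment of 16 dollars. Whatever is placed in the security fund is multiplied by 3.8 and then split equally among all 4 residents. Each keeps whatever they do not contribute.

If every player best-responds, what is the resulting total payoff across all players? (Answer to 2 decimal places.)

Each contributed unit returns 3.8/4 = 0.9500 to its contributor — below 1 — so contributing 0 is dominant for every player. At the Nash equilibrium everyone keeps their 16, and the group total is 4 × 16 = 64.

64.00 dollars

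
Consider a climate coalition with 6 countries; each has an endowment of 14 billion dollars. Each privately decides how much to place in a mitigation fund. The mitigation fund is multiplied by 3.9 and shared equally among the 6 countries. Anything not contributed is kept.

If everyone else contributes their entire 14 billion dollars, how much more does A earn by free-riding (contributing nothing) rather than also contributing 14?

Switching from a contribution of 14 to 0 lets A keep an extra 14 billion dollars, but lowers the mitigation fund by 14, which costs A their own share of that drop: 3.9/6 × 14 = 9.10.
Net gain = 14 − 9.10 = 4.90. The private return per contributed unit (0.6500) is below 1, so free-riding is indeed the best response regardless of what the others do.

4.90 billion dollars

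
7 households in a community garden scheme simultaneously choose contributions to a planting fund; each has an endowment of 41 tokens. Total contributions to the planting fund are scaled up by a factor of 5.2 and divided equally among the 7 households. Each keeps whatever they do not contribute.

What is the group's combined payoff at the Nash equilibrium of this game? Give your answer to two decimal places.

287.00 tokens

Each contributed unit returns 5.2/7 = 0.7429 to its contributor — below 1 — so contributing 0 is dominant for every player. At the Nash equilibrium everyone keeps their 41, and the group total is 7 × 41 = 287.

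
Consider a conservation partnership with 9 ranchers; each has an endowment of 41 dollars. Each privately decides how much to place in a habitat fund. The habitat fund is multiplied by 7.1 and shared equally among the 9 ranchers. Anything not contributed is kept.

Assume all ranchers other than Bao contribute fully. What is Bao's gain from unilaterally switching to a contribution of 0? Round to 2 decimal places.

Switching from a contribution of 41 to 0 lets Bao keep an extra 41 dollars, but lowers the habitat fund by 41, which costs Bao their own share of that drop: 7.1/9 × 41 = 32.34.
Net gain = 41 − 32.34 = 8.66. The private return per contributed unit (0.7889) is below 1, so free-riding is indeed the best response regardless of what the others do.

8.66 dollars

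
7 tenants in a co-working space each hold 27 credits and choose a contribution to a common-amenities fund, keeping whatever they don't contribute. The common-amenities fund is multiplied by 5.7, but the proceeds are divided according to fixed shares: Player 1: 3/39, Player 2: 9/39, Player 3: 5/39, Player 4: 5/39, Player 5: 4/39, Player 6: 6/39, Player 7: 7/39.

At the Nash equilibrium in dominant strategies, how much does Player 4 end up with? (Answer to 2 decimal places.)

66.46 credits

A player with share s gets back 5.7·s per unit contributed, so full contribution is dominant for anyone with s > 1/5.7 = 0.1754 and zero contribution is dominant for anyone below.
Player 2 and Player 7 are above the threshold, contributing 27 each; the remaining 5 contribute 0. Total contributed: 54.
Player 4 keeps 27 and receives 5.7 × 54 × 5/39 = 39.46 from the common-amenities fund, for a payoff of 66.46.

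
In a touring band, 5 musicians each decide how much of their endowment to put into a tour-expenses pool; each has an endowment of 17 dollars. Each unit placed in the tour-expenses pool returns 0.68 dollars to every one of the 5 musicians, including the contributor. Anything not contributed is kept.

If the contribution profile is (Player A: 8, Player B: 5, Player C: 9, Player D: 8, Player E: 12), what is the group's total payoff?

Total contributed: 8 + 5 + 9 + 8 + 12 = 42; total kept: 5 × 17 − 42 = 43.
The tour-expenses pool pays out 0.68 × 5 × 42 = 142.80 in aggregate.
Group total = 43 + 142.80 = 185.80.

185.80 dollars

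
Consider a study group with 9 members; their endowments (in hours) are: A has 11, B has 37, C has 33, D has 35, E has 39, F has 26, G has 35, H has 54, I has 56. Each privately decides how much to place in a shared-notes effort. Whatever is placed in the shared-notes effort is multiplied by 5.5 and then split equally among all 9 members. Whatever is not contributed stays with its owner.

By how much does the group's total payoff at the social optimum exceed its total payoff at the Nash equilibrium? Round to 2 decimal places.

1467.00 hours

The private return per contributed unit is 5.5/9 = 0.6111 < 1 for every player regardless of endowment, so the Nash equilibrium is zero contribution and the group total is Σ E_j = 11 + 37 + 33 + 35 + 39 + 26 + 35 + 54 + 56 = 326.
Each contributed unit returns 5.500 to the group, so the social optimum is full contribution by everyone: group total = 5.500 × 326 = 1793.00.
Efficiency loss = (5.500 − 1) × 326 = 1467.00.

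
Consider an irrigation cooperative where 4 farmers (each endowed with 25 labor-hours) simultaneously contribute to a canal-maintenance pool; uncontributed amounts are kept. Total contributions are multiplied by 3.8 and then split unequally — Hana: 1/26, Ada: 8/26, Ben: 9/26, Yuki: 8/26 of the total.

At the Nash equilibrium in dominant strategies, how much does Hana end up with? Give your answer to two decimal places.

35.96 labor-hours

Each unit j contributes comes back to j as 3.8 × (j's share), so j prefers to contribute only if that share exceeds 1/3.8 = 0.2632; otherwise keeping the unit dominates.
Ada, Ben and Yuki are above the threshold, contributing 25 each; the remaining 1 contribute 0. Total contributed: 75.
Hana keeps 25 and receives 3.8 × 75 × 1/26 = 10.96 from the canal-maintenance pool, for a payoff of 35.96.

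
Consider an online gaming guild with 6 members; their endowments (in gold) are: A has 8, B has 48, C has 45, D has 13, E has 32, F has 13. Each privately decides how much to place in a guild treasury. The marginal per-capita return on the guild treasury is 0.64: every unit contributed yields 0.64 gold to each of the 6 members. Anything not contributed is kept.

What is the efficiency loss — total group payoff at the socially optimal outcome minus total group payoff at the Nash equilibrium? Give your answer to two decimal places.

The private return per contributed unit is 0.64 < 1 for everyone, so the Nash equilibrium is zero contribution and the group total is Σ E_j = 8 + 48 + 45 + 13 + 32 + 13 = 159.
Each contributed unit returns 3.840 to the group, so the social optimum is full contribution by everyone: group total = 3.840 × 159 = 610.56.
Efficiency loss = (3.840 − 1) × 159 = 451.56.

451.56 gold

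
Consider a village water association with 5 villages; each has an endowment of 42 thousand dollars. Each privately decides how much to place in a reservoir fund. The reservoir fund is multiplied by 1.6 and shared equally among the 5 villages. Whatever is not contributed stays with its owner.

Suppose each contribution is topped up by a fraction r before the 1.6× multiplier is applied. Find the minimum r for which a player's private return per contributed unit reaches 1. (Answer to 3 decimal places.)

With matching at rate r, one contributed unit becomes (1 + r) in the reservoir fund and returns 1.6 × (1 + r) / 5 to the contributor.
Setting this equal to 1: 1 + r = 5/1.6 = 3.1250.
So the minimum matching rate is r = 3.1250 − 1 = 2.125.

2.125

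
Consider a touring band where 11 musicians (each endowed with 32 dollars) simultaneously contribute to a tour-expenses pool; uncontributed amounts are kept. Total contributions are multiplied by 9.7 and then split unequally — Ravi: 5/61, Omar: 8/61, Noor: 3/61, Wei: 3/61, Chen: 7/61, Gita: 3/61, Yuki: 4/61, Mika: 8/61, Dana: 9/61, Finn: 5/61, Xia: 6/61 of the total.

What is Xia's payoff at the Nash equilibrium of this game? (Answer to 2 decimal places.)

A player with share s gets back 9.7·s per unit contributed, so full contribution is dominant for anyone with s > 1/9.7 = 0.1031 and zero contribution is dominant for anyone below.
Omar, Chen, Mika and Dana are above the threshold, contributing 32 each; the remaining 7 contribute 0. Total contributed: 128.
Xia keeps 32 and receives 9.7 × 128 × 6/61 = 122.12 from the tour-expenses pool, for a payoff of 154.12.

154.12 dollars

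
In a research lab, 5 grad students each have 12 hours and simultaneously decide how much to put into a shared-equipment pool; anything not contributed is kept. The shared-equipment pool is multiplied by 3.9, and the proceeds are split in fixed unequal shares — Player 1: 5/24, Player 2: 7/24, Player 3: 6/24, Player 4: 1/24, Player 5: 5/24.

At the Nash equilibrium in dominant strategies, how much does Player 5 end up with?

21.75 hours

Each unit j contributes comes back to j as 3.9 × (j's share), so j prefers to contribute only if that share exceeds 1/3.9 = 0.2564; otherwise keeping the unit dominates.
Only Player 2 (7/24) clears that bar, contributing 12; the remaining 4 contribute 0. Total contributed: 12.
Player 5 keeps 12 and receives 3.9 × 12 × 5/24 = 9.75 from the shared-equipment pool, for a payoff of 21.75.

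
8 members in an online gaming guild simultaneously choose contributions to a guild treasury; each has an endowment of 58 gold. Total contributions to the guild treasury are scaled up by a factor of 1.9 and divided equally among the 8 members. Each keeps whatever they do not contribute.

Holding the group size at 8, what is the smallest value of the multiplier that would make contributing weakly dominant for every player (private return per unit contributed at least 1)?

A contributed unit returns (multiplier)/8 to its contributor.
This reaches 1 exactly when the multiplier is 8.

8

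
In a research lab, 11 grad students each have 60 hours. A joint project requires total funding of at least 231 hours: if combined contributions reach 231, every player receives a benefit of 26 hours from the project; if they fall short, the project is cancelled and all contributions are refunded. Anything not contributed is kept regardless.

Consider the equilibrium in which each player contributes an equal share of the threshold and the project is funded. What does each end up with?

Equal share of the threshold: 231/11 = 21.
At this profile no one gains by cutting their contribution: any cut drops the total below 231, the project is cancelled, contributions are refunded, and the deviator ends with 60, which is less than 60 − 21 + 26 = 65. Contributing more than 21 just wastes the excess. So contributing exactly 21 is a best response.
Each player's payoff: 60 − 21 + 26 = 65.

65 hours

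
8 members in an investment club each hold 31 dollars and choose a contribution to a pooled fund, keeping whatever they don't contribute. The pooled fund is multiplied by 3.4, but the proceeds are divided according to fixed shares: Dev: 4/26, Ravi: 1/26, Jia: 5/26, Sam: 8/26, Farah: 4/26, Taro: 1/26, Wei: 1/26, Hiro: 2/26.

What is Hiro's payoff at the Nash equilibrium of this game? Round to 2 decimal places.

39.11 dollars

Each unit j contributes comes back to j as 3.4 × (j's share), so j prefers to contribute only if that share exceeds 1/3.4 = 0.2941; otherwise keeping the unit dominates.
Sam alone (share 8/26) is above the threshold, contributing 31; the remaining 7 contribute 0. Total contributed: 31.
Hiro keeps 31 and receives 3.4 × 31 × 2/26 = 8.11 from the pooled fund, for a payoff of 39.11.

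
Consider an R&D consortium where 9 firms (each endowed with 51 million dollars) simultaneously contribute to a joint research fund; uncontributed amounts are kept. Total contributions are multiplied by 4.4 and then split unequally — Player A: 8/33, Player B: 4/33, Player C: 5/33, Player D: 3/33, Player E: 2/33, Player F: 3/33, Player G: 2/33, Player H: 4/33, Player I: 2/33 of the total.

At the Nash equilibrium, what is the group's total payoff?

632.40 million dollars

Each unit j contributes comes back to j as 4.4 × (j's share), so j prefers to contribute only if that share exceeds 1/4.4 = 0.2273; otherwise keeping the unit dominates.
Player A alone (share 8/33) is above the threshold, contributing 51; the remaining 8 contribute 0. Total contributed: 51.
The joint research fund pays out 4.4 × 51 = 224.40 in total (split across the unequal shares, but the aggregate is all that matters for the group sum).
The 8 free-riders keep 51 each, adding 408. Group total = 408 + 224.40 = 632.40.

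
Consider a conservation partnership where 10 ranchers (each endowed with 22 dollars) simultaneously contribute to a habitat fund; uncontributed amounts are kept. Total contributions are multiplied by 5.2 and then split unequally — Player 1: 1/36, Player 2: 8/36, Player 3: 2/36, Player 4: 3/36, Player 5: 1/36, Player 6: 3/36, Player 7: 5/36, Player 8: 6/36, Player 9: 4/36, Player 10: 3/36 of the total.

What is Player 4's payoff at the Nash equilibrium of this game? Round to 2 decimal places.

A player with share s gets back 5.2·s per unit contributed, so full contribution is dominant for anyone with s > 1/5.2 = 0.1923 and zero contribution is dominant for anyone below.
Player 2 alone (share 8/36) is above the threshold, contributing 22; the remaining 9 contribute 0. Total contributed: 22.
Player 4 keeps 22 and receives 5.2 × 22 × 3/36 = 9.53 from the habitat fund, for a payoff of 31.53.

31.53 dollars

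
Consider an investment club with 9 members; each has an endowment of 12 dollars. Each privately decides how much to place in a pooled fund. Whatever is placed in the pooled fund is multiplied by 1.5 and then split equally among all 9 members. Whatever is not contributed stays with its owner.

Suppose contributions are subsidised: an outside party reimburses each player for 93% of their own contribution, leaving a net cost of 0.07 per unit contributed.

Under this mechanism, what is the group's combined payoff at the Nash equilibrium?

262.44 dollars

The effective private return per unit is now (1.5/9) / 0.07 = 2.3810 > 1, so every player's dominant strategy flips to full contribution.
At the Nash equilibrium everyone contributes 12. Group total payoff = 9 × (12 × 0.93 + 1.5 × 12) = 262.44.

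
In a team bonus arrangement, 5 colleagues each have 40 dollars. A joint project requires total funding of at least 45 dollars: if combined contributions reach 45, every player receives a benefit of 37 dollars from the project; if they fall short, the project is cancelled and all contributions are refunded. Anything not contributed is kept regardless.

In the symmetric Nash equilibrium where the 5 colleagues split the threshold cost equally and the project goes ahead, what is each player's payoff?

68 dollars

Equal share of the threshold: 45/5 = 9.
At this profile no one gains by cutting their contribution: any cut drops the total below 45, the project is cancelled, contributions are refunded, and the deviator ends with 40, which is less than 40 − 9 + 37 = 68. Contributing more than 9 just wastes the excess. So contributing exactly 9 is a best response.
Each player's payoff: 40 − 9 + 37 = 68.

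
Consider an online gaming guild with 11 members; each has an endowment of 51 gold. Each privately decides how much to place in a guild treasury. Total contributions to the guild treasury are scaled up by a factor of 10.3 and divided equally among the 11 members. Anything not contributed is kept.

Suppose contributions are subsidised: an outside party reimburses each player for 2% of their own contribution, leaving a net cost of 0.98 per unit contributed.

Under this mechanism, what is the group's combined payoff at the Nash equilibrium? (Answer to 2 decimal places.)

561.00 gold

Even with the mechanism, each unit contributed returns only (10.3/11) / 0.98 = 0.9555 per unit of net cost, so contributing nothing is still dominant.
Everyone keeps their endowment and the group total is 11 × 51 = 561.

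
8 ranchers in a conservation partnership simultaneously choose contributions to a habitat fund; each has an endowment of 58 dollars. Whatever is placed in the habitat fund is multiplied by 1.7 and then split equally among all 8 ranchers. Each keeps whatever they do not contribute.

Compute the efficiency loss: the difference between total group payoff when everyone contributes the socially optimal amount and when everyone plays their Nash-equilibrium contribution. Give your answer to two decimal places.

324.80 dollars

Each contributed unit returns 1.7/8 = 0.2125 to its contributor — below 1 — so contributing 0 is dominant for every player. At the Nash equilibrium everyone keeps their 58, and the group total is 8 × 58 = 464.
Each contributed unit returns 1.700 to the group as a whole (0.2125 to each of 8 players), which exceeds 1, so the social optimum is full contribution: group total = 1.700 × 464 = 788.80.
Efficiency loss = 788.80 − 464 = 324.80.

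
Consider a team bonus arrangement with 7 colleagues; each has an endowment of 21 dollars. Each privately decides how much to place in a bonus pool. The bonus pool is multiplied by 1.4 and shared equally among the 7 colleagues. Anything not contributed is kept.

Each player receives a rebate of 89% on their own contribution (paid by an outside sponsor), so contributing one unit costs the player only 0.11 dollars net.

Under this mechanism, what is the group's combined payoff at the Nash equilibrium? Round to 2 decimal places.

With the mechanism, a contributed unit returns (1.4/7) / 0.11 = 1.8182 per unit of net cost to the contributor — now above 1 — so contributing fully is weakly dominant for every player.
At the Nash equilibrium everyone contributes 21. Group total payoff = 7 × (21 × 0.89 + 1.4 × 21) = 336.63.

336.63 dollars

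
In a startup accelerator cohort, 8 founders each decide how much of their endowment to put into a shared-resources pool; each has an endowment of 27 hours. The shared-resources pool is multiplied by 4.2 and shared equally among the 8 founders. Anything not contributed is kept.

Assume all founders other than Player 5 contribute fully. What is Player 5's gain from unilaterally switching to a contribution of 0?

12.83 hours

Switching from a contribution of 27 to 0 lets Player 5 keep an extra 27 hours, but lowers the shared-resources pool by 27, which costs Player 5 their own share of that drop: 4.2/8 × 27 = 14.17.
Net gain = 27 − 14.17 = 12.83. The private return per contributed unit (0.5250) is below 1, so free-riding is indeed the best response regardless of what the others do.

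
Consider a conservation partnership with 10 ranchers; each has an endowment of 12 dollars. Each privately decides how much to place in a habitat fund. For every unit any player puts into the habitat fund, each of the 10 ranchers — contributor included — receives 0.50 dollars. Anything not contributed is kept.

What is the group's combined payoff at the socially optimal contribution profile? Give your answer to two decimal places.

600.00 dollars

Each contributed unit returns 5.000 to the group as a whole (0.50 to each of 10 players), which exceeds 1, so the social optimum is full contribution: group total = 5.000 × 120 = 600.00.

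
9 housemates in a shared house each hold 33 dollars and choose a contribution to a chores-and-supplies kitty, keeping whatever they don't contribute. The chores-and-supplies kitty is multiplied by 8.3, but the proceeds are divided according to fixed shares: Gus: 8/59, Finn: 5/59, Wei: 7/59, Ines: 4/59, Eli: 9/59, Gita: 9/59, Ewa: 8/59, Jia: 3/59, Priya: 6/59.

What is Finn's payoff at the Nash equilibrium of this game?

For player j, contributing a unit is worthwhile iff 8.3 × (j's share) ≥ 1, i.e. iff j's share is at least 0.1205.
Gus, Eli, Gita and Ewa clear that bar, contributing 33 each; the remaining 5 contribute 0. Total contributed: 132.
Finn keeps 33 and receives 8.3 × 132 × 5/59 = 92.85 from the chores-and-supplies kitty, for a payoff of 125.85.

125.85 dollars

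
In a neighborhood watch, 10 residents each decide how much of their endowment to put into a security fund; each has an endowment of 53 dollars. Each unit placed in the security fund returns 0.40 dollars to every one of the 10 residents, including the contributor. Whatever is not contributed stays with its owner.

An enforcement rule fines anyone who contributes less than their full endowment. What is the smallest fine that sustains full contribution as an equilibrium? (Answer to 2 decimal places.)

Given the others contribute fully, the best deviation is to contribute 0 (any partial contribution still incurs the fine and gives up units whose private return 0.40 is below 1).
Deviating from 53 to 0 saves 53 dollars but forfeits the deviator's share of the drop in the security fund: 0.40 × 53 = 21.20.
So the deviation gain is 53 − 21.20 = 31.80, and the fine must be at least 31.80 dollars to wipe it out.

31.80 dollars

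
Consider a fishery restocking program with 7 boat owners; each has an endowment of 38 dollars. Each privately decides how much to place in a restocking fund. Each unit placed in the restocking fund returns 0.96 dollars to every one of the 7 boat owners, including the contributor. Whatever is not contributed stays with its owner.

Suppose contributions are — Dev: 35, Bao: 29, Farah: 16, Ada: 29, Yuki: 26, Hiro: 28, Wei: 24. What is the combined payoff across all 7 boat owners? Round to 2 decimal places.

Total contributed: 35 + 29 + 16 + 29 + 26 + 28 + 24 = 187; total kept: 7 × 38 − 187 = 79.
The restocking fund pays out 0.96 × 7 × 187 = 1256.64 in aggregate.
Group total = 79 + 1256.64 = 1335.64.

1335.64 dollars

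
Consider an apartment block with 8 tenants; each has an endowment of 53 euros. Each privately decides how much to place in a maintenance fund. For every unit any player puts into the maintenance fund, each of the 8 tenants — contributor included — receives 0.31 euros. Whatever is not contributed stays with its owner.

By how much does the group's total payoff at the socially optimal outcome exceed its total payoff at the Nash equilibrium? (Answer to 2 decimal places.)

The private return per contributed unit is 0.31 < 1, so contributing 0 is dominant for every player. At the Nash equilibrium everyone keeps their 53, and the group total is 8 × 53 = 424.
Each contributed unit returns 2.480 to the group as a whole (0.31 to each of 8 players), which exceeds 1, so the social optimum is full contribution: group total = 2.480 × 424 = 1051.52.
Efficiency loss = 1051.52 − 424 = 627.52.

627.52 euros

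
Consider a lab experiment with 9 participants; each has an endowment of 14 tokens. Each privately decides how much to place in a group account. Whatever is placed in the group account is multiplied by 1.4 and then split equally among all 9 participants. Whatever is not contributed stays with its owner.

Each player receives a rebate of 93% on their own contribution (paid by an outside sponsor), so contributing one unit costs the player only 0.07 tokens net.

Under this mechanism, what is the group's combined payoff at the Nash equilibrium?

293.58 tokens

Under the mechanism each unit contributed yields (1.4/9) / 0.07 = 2.2222 back to its contributor per unit of net cost, which exceeds 1, making full contribution the dominant choice for everyone.
At the Nash equilibrium everyone contributes 14. Group total payoff = 9 × (14 × 0.93 + 1.4 × 14) = 293.58.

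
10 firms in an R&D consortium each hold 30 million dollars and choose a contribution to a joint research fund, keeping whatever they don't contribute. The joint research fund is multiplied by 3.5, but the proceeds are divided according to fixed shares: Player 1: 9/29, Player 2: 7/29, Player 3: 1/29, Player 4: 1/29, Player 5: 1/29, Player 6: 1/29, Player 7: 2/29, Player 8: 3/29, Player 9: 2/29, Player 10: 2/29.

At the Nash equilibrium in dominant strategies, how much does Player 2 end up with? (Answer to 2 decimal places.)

Each unit j contributes comes back to j as 3.5 × (j's share), so j prefers to contribute only if that share exceeds 1/3.5 = 0.2857; otherwise keeping the unit dominates.
Player 1 alone (share 9/29) is above the threshold, contributing 30; the remaining 9 contribute 0. Total contributed: 30.
Player 2 keeps 30 and receives 3.5 × 30 × 7/29 = 25.34 from the joint research fund, for a payoff of 55.34.

55.34 million dollars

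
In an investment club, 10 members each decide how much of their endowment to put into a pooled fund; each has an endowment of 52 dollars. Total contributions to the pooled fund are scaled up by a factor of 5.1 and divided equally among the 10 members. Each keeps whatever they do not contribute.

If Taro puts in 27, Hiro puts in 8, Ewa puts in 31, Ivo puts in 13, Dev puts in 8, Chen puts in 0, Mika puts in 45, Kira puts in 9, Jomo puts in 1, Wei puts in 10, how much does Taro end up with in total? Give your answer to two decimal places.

Total contributed: 27 + 8 + 31 + 13 + 8 + 0 + 45 + 9 + 1 + 10 = 152.
Each receives 5.1 × 152 / 10 = 77.52 from the pooled fund.
Taro keeps 52 − 27 = 25, so Taro's payoff is 25 + 77.52 = 102.52.

102.52 dollars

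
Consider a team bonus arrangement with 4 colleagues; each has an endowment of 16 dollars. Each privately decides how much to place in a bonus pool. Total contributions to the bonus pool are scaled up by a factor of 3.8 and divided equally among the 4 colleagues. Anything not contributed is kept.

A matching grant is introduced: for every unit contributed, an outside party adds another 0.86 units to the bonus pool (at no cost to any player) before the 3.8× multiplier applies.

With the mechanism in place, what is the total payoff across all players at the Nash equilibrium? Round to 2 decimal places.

With the mechanism, a contributed unit returns 3.8 × 1.86 / 4 = 1.7670 per unit of net cost to the contributor — now above 1 — so contributing fully is weakly dominant for every player.
So the Nash equilibrium is full contribution by all 4; the group earns 3.8 × 1.86 × 64 = 452.35.

452.35 dollars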